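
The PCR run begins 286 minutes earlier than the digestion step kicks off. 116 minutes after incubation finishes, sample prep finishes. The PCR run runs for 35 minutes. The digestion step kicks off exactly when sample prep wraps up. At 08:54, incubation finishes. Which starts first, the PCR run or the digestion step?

Sample prep ends at 08:54 + 116 min = 10:50.
So the digestion step starts at 10:50.
The PCR run starts at 10:50 − 286 min = 06:04.
The PCR run starts at 06:04 and the digestion step starts at 10:50, so the PCR run is first.

the PCR run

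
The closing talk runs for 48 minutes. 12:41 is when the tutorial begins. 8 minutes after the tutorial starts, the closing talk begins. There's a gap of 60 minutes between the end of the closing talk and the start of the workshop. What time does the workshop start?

The closing talk starts at 12:41 + 8 min = 12:49.
The closing talk ends at 12:49 + 48 min = 13:37.
The workshop starts at 13:37 + 60 min = 14:37.

14:37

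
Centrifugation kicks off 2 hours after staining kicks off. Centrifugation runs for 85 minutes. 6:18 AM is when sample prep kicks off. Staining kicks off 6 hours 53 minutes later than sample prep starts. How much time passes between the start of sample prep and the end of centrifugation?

10 hours 18 minutes

Staining starts at 6:18 AM + 413 min = 1:11 PM.
Centrifugation starts at 1:11 PM + 120 min = 3:11 PM.
Centrifugation ends at 3:11 PM + 85 min = 4:36 PM.
From 6:18 AM to 4:36 PM is 10 hours 18 minutes.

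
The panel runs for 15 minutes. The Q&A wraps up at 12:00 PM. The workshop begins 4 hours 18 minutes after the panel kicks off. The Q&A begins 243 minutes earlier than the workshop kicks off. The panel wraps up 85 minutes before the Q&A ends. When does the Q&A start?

10:35 AM

The panel ends at 12:00 PM − 85 min = 10:35 AM.
The panel starts at 10:35 AM − 15 min = 10:20 AM.
The workshop starts at 10:20 AM + 258 min = 2:38 PM.
The Q&A starts at 2:38 PM − 243 min = 10:35 AM.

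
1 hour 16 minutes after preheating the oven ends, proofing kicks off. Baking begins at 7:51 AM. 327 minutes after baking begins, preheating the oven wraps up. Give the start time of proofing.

Preheating the oven ends at 7:51 AM + 327 min = 1:18 PM.
Proofing starts at 1:18 PM + 76 min = 2:34 PM.

2:34 PM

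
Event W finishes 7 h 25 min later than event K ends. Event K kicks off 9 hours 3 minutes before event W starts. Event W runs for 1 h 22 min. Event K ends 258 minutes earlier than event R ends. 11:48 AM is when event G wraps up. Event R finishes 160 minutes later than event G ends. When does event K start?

Event R ends at 11:48 AM + 160 min = 2:28 PM.
Event K ends at 2:28 PM − 258 min = 10:10 AM.
Event W ends at 10:10 AM + 445 min = 5:35 PM.
Event W starts at 5:35 PM − 82 min = 4:13 PM.
Event K starts at 4:13 PM − 543 min = 7:10 AM.

7:10 AM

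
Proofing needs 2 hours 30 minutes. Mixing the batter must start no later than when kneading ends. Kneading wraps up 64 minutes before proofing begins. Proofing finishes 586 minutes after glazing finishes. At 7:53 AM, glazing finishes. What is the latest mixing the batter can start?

2:05 PM

Proofing ends at 7:53 AM + 586 min = 5:39 PM.
Proofing starts at 5:39 PM − 150 min = 3:09 PM.
Kneading ends at 3:09 PM − 64 min = 2:05 PM.
Mixing the batter is bounded by kneading, so the latest it can start is 2:05 PM.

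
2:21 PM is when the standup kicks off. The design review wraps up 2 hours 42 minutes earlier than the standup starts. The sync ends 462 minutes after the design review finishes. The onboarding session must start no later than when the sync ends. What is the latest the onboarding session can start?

The design review ends at 2:21 PM − 162 min = 11:39 AM.
The sync ends at 11:39 AM + 462 min = 7:21 PM.
The onboarding session is bounded by the sync, so the latest it can start is 7:21 PM.

7:21 PM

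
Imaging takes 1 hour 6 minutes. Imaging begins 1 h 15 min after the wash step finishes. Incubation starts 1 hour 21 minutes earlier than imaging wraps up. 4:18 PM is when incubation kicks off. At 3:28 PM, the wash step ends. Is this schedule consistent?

No

Imaging starts at 3:28 PM + 75 min = 4:43 PM.
Imaging ends at 4:43 PM + 66 min = 5:49 PM.
Incubation starts at 5:49 PM − 81 min = 4:28 PM.
But incubation is also said to start at 4:18 PM — a 10-minute conflict.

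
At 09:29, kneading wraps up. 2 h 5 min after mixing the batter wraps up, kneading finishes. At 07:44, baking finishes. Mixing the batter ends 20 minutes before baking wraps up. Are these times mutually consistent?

Yes

Mixing the batter ends at 07:44 − 20 min = 07:24.
Kneading ends at 07:24 + 125 min = 09:29.
That matches the stated 09:29, so the schedule is consistent.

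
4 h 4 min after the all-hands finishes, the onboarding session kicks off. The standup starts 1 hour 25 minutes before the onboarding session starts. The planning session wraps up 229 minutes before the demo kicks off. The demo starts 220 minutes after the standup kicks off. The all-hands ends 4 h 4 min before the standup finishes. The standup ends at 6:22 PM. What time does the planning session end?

The all-hands ends at 6:22 PM − 244 min = 2:18 PM.
The onboarding session starts at 2:18 PM + 244 min = 6:22 PM.
The standup starts at 6:22 PM − 85 min = 4:57 PM.
The demo starts at 4:57 PM + 220 min = 8:37 PM.
The planning session ends at 8:37 PM − 229 min = 4:48 PM.

4:48 PM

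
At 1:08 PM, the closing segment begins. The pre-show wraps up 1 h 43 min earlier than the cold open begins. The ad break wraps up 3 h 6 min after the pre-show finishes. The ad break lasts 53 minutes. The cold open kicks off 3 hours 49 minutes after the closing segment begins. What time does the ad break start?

The cold open starts at 1:08 PM + 229 min = 4:57 PM.
The pre-show ends at 4:57 PM − 103 min = 3:14 PM.
The ad break ends at 3:14 PM + 186 min = 6:20 PM.
The ad break starts at 6:20 PM − 53 min = 5:27 PM.

5:27 PM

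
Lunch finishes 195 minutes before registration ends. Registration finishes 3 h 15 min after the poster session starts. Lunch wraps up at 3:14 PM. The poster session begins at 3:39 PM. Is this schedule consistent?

Registration ends at 3:39 PM + 195 min = 6:54 PM.
Lunch ends at 6:54 PM − 195 min = 3:39 PM.
But lunch is also said to end at 3:14 PM — a 25-minute conflict.

No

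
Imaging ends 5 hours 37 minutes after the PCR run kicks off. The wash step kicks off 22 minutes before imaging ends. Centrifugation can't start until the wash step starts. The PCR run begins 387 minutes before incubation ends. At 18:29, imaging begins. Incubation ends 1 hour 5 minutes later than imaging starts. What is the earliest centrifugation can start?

18:22

Incubation ends at 18:29 + 65 min = 19:34.
The PCR run starts at 19:34 − 387 min = 13:07.
Imaging ends at 13:07 + 337 min = 18:44.
The wash step starts at 18:44 − 22 min = 18:22.
Centrifugation is bounded by the wash step, so the earliest it can start is 18:22.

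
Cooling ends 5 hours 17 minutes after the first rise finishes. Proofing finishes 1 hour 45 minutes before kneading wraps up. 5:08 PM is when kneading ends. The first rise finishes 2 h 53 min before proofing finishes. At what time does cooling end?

Proofing ends at 5:08 PM − 105 min = 3:23 PM.
The first rise ends at 3:23 PM − 173 min = 12:30 PM.
Cooling ends at 12:30 PM + 317 min = 5:47 PM.

5:47 PM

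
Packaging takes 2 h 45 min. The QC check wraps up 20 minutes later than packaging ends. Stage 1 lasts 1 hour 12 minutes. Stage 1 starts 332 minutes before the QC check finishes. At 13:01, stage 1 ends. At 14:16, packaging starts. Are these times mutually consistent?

Packaging ends at 14:16 + 165 min = 17:01.
The QC check ends at 17:01 + 20 min = 17:21.
Stage 1 starts at 17:21 − 332 min = 11:49.
Stage 1 ends at 11:49 + 72 min = 13:01.
That matches the stated 13:01, so the schedule is consistent.

Yes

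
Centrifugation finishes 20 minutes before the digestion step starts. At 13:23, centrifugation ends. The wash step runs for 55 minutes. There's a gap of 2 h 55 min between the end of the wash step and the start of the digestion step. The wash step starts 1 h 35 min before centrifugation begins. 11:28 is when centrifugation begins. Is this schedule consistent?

The wash step starts at 11:28 − 95 min = 09:53.
The wash step ends at 09:53 + 55 min = 10:48.
The digestion step starts at 10:48 + 175 min = 13:43.
Centrifugation ends at 13:43 − 20 min = 13:23.
That matches the stated 13:23, so the schedule is consistent.

Yes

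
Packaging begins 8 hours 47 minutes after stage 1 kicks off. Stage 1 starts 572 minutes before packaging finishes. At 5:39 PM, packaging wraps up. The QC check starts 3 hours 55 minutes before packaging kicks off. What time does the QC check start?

Stage 1 starts at 5:39 PM − 572 min = 8:07 AM.
Packaging starts at 8:07 AM + 527 min = 4:54 PM.
The QC check starts at 4:54 PM − 235 min = 12:59 PM.

12:59 PM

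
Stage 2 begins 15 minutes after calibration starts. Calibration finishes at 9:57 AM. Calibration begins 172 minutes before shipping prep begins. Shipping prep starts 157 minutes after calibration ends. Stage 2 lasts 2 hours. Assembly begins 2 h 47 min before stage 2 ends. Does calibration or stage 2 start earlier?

calibration

Shipping prep starts at 9:57 AM + 157 min = 12:34 PM.
Calibration starts at 12:34 PM − 172 min = 9:42 AM.
Stage 2 starts at 9:42 AM + 15 min = 9:57 AM.
Calibration starts at 9:42 AM and stage 2 starts at 9:57 AM, so calibration is first.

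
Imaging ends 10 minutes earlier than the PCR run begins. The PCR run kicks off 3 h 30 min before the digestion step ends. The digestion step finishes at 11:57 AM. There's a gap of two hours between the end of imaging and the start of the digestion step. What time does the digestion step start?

10:17 AM

The PCR run starts at 11:57 AM − 210 min = 8:27 AM.
Imaging ends at 8:27 AM − 10 min = 8:17 AM.
The digestion step starts at 8:17 AM + 120 min = 10:17 AM.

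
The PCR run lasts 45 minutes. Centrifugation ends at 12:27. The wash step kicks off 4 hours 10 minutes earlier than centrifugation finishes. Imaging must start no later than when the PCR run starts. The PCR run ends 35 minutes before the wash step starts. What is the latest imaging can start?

The wash step starts at 12:27 − 250 min = 08:17.
The PCR run ends at 08:17 − 35 min = 07:42.
The PCR run starts at 07:42 − 45 min = 06:57.
Imaging is bounded by the PCR run, so the latest it can start is 06:57.

06:57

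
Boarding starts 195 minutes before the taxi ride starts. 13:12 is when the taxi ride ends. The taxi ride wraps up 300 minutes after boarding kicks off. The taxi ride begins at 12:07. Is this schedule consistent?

No

Boarding starts at 12:07 − 195 min = 08:52.
The taxi ride ends at 08:52 + 300 min = 13:52.
But the taxi ride is also said to end at 13:12 — a 40-minute conflict.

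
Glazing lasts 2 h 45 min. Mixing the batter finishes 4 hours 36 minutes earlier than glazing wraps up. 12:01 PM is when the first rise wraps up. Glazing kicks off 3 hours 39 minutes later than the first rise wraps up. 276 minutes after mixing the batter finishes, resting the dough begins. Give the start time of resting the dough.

Glazing starts at 12:01 PM + 219 min = 3:40 PM.
Glazing ends at 3:40 PM + 165 min = 6:25 PM.
Mixing the batter ends at 6:25 PM − 276 min = 1:49 PM.
Resting the dough starts at 1:49 PM + 276 min = 6:25 PM.

6:25 PM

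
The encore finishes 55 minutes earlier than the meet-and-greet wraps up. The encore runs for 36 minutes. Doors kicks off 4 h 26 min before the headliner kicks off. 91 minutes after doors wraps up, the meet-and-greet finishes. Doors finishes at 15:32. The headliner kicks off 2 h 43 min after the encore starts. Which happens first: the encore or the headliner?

The meet-and-greet ends at 15:32 + 91 min = 17:03.
The encore ends at 17:03 − 55 min = 16:08.
The encore starts at 16:08 − 36 min = 15:32.
The headliner starts at 15:32 + 163 min = 18:15.
The encore starts at 15:32 and the headliner starts at 18:15, so the encore is first.

the encore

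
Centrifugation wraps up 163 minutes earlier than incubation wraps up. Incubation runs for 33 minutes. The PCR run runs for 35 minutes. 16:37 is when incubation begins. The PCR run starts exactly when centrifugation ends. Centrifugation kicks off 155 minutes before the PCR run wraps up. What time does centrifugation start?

Incubation ends at 16:37 + 33 min = 17:10.
Centrifugation ends at 17:10 − 163 min = 14:27.
So the PCR run starts at 14:27.
The PCR run ends at 14:27 + 35 min = 15:02.
Centrifugation starts at 15:02 − 155 min = 12:27.

12:27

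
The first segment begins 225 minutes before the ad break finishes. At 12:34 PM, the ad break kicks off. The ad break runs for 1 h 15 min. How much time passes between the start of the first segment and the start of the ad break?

2 h 30 min

The ad break ends at 12:34 PM + 75 min = 1:49 PM.
The first segment starts at 1:49 PM − 225 min = 10:04 AM.
From 10:04 AM to 12:34 PM is 2 h 30 min.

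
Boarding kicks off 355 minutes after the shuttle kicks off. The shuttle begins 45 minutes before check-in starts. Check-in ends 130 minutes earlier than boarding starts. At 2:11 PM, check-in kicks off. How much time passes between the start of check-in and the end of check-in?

The shuttle starts at 2:11 PM − 45 min = 1:26 PM.
Boarding starts at 1:26 PM + 355 min = 7:21 PM.
Check-in ends at 7:21 PM − 130 min = 5:11 PM.
From 2:11 PM to 5:11 PM is 3 hours.

3 hours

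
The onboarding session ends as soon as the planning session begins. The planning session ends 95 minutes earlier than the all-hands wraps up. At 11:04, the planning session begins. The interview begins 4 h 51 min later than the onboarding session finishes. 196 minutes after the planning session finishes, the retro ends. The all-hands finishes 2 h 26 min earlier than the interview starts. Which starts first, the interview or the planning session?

The onboarding session ends at 11:04.
The interview starts at 11:04 + 291 min = 15:55.
The interview starts at 15:55 and the planning session starts at 11:04, so the planning session is first.

the planning session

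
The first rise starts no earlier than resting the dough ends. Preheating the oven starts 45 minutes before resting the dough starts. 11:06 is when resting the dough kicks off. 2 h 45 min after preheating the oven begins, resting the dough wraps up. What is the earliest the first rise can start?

Preheating the oven starts at 11:06 − 45 min = 10:21.
Resting the dough ends at 10:21 + 165 min = 13:06.
The first rise is bounded by resting the dough, so the earliest it can start is 13:06.

13:06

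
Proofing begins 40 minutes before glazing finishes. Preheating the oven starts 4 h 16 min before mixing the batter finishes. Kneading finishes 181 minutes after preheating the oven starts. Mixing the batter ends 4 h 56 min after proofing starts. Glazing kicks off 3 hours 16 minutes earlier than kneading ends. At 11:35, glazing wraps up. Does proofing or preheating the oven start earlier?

proofing

Proofing starts at 11:35 − 40 min = 10:55.
Mixing the batter ends at 10:55 + 296 min = 15:51.
Preheating the oven starts at 15:51 − 256 min = 11:35.
Proofing starts at 10:55 and preheating the oven starts at 11:35, so proofing is first.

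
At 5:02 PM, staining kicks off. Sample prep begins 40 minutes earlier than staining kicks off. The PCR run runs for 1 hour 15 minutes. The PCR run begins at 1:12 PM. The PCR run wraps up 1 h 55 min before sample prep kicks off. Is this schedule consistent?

Sample prep starts at 5:02 PM − 40 min = 4:22 PM.
The PCR run ends at 4:22 PM − 115 min = 2:27 PM.
The PCR run starts at 2:27 PM − 75 min = 1:12 PM.
That matches the stated 1:12 PM, so the schedule is consistent.

Yes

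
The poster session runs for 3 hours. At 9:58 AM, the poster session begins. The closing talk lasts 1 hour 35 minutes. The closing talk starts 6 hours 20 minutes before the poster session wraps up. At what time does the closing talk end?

8:13 AM

The poster session ends at 9:58 AM + 180 min = 12:58 PM.
The closing talk starts at 12:58 PM − 380 min = 6:38 AM.
The closing talk ends at 6:38 AM + 95 min = 8:13 AM.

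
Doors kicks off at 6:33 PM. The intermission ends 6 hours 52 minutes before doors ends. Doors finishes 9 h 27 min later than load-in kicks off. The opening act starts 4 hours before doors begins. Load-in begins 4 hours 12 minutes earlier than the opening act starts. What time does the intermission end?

12:56 PM

The opening act starts at 6:33 PM − 240 min = 2:33 PM.
Load-in starts at 2:33 PM − 252 min = 10:21 AM.
Doors ends at 10:21 AM + 567 min = 7:48 PM.
The intermission ends at 7:48 PM − 412 min = 12:56 PM.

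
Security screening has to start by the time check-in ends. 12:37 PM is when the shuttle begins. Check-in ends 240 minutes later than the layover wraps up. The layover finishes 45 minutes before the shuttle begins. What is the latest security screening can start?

3:52 PM

The layover ends at 12:37 PM − 45 min = 11:52 AM.
Check-in ends at 11:52 AM + 240 min = 3:52 PM.
Security screening is bounded by check-in, so the latest it can start is 3:52 PM.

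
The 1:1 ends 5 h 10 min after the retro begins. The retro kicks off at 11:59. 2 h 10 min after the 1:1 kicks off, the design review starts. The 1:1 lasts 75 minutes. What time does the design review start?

The 1:1 ends at 11:59 + 310 min = 17:09.
The 1:1 starts at 17:09 − 75 min = 15:54.
The design review starts at 15:54 + 130 min = 18:04.

18:04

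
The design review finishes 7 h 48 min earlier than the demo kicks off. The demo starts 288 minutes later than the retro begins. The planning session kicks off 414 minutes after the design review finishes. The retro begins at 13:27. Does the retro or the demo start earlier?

The demo starts at 13:27 + 288 min = 18:15.
The retro starts at 13:27 and the demo starts at 18:15, so the retro is first.

the retro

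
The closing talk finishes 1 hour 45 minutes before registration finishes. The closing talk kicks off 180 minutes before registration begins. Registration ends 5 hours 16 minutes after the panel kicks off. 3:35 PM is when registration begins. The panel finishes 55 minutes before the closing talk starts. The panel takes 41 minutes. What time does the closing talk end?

The closing talk starts at 3:35 PM − 180 min = 12:35 PM.
The panel ends at 12:35 PM − 55 min = 11:40 AM.
The panel starts at 11:40 AM − 41 min = 10:59 AM.
Registration ends at 10:59 AM + 316 min = 4:15 PM.
The closing talk ends at 4:15 PM − 105 min = 2:30 PM.

2:30 PM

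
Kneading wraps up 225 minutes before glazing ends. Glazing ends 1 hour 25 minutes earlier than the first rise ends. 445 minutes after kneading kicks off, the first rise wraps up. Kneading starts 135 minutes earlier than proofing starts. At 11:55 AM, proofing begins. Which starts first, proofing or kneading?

kneading

Kneading starts at 11:55 AM − 135 min = 9:40 AM.
Proofing starts at 11:55 AM and kneading starts at 9:40 AM, so kneading is first.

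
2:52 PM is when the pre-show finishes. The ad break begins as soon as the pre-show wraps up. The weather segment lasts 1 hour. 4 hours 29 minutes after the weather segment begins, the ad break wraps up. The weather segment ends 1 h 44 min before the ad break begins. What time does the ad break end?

4:37 PM

The ad break starts at 2:52 PM.
The weather segment ends at 2:52 PM − 104 min = 1:08 PM.
The weather segment starts at 1:08 PM − 60 min = 12:08 PM.
The ad break ends at 12:08 PM + 269 min = 4:37 PM.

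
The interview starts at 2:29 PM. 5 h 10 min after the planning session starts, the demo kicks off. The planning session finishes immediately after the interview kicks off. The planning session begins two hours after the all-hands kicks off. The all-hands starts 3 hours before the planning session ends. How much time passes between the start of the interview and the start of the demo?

4 hours 10 minutes

The planning session ends at 2:29 PM.
The all-hands starts at 2:29 PM − 180 min = 11:29 AM.
The planning session starts at 11:29 AM + 120 min = 1:29 PM.
The demo starts at 1:29 PM + 310 min = 6:39 PM.
From 2:29 PM to 6:39 PM is 4 hours 10 minutes.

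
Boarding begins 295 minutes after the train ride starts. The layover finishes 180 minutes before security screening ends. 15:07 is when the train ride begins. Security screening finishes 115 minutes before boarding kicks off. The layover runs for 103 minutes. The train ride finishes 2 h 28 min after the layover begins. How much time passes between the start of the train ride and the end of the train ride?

Boarding starts at 15:07 + 295 min = 20:02.
Security screening ends at 20:02 − 115 min = 18:07.
The layover ends at 18:07 − 180 min = 15:07.
The layover starts at 15:07 − 103 min = 13:24.
The train ride ends at 13:24 + 148 min = 15:52.
From 15:07 to 15:52 is 45 minutes.

45 minutes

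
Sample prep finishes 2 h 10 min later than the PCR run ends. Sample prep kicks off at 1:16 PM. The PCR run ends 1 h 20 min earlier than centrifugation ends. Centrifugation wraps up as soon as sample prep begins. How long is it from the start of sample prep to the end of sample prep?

Centrifugation ends at 1:16 PM.
The PCR run ends at 1:16 PM − 80 min = 11:56 AM.
Sample prep ends at 11:56 AM + 130 min = 2:06 PM.
From 1:16 PM to 2:06 PM is 50 minutes.

50 minutes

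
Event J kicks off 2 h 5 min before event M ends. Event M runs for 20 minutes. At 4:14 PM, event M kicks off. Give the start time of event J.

2:29 PM

Event M ends at 4:14 PM + 20 min = 4:34 PM.
Event J starts at 4:34 PM − 125 min = 2:29 PM.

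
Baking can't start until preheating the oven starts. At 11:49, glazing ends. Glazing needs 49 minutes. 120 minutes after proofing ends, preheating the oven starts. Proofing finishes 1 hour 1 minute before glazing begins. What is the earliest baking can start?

Glazing starts at 11:49 − 49 min = 11:00.
Proofing ends at 11:00 − 61 min = 09:59.
Preheating the oven starts at 09:59 + 120 min = 11:59.
Baking is bounded by preheating the oven, so the earliest it can start is 11:59.

11:59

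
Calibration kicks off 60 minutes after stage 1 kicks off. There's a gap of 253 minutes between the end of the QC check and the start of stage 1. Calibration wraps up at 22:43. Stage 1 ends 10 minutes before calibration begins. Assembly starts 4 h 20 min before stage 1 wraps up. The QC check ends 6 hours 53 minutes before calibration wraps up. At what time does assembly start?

The QC check ends at 22:43 − 413 min = 15:50.
Stage 1 starts at 15:50 + 253 min = 20:03.
Calibration starts at 20:03 + 60 min = 21:03.
Stage 1 ends at 21:03 − 10 min = 20:53.
Assembly starts at 20:53 − 260 min = 16:33.

16:33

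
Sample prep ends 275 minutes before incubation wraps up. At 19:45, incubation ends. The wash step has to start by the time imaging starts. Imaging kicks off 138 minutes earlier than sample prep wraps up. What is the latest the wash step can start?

12:52

Sample prep ends at 19:45 − 275 min = 15:10.
Imaging starts at 15:10 − 138 min = 12:52.
The wash step is bounded by imaging, so the latest it can start is 12:52.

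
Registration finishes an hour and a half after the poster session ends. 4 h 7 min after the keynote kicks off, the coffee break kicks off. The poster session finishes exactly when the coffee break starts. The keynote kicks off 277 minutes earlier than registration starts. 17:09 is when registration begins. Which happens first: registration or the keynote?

The keynote starts at 17:09 − 277 min = 12:32.
Registration starts at 17:09 and the keynote starts at 12:32, so the keynote is first.

the keynote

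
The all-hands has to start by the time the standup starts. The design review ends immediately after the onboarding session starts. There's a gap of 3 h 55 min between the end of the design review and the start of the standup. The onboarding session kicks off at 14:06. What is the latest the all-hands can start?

18:01

The design review ends at 14:06.
The standup starts at 14:06 + 235 min = 18:01.
The all-hands is bounded by the standup, so the latest it can start is 18:01.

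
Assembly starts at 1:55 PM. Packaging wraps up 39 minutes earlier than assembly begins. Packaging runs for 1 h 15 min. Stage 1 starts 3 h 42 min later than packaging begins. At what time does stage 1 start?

3:43 PM

Packaging ends at 1:55 PM − 39 min = 1:16 PM.
Packaging starts at 1:16 PM − 75 min = 12:01 PM.
Stage 1 starts at 12:01 PM + 222 min = 3:43 PM.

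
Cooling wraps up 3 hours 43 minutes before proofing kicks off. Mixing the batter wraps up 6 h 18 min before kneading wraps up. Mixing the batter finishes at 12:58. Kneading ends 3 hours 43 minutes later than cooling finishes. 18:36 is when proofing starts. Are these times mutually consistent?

No

Cooling ends at 18:36 − 223 min = 14:53.
Kneading ends at 14:53 + 223 min = 18:36.
Mixing the batter ends at 18:36 − 378 min = 12:18.
But mixing the batter is also said to end at 12:58 — a 40-minute conflict.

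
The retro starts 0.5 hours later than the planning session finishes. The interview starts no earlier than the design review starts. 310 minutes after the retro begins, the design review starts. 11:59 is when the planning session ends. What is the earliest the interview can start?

The retro starts at 11:59 + 30 min = 12:29.
The design review starts at 12:29 + 310 min = 17:39.
The interview is bounded by the design review, so the earliest it can start is 17:39.

17:39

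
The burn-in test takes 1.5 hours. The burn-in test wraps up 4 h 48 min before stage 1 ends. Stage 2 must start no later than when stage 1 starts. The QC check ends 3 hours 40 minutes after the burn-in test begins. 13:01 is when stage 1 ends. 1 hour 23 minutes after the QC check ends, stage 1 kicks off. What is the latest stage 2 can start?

The burn-in test ends at 13:01 − 288 min = 08:13.
The burn-in test starts at 08:13 − 90 min = 06:43.
The QC check ends at 06:43 + 220 min = 10:23.
Stage 1 starts at 10:23 + 83 min = 11:46.
Stage 2 is bounded by stage 1, so the latest it can start is 11:46.

11:46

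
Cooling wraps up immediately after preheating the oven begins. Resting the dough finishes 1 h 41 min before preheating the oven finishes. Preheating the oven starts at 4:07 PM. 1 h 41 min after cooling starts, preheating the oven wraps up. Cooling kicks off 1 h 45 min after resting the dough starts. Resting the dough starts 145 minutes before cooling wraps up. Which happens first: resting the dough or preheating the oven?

resting the dough

Cooling ends at 4:07 PM.
Resting the dough starts at 4:07 PM − 145 min = 1:42 PM.
Resting the dough starts at 1:42 PM and preheating the oven starts at 4:07 PM, so resting the dough is first.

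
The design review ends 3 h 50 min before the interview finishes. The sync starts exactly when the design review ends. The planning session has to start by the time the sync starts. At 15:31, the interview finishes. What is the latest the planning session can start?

11:41

The design review ends at 15:31 − 230 min = 11:41.
So the sync starts at 11:41.
The planning session is bounded by the sync, so the latest it can start is 11:41.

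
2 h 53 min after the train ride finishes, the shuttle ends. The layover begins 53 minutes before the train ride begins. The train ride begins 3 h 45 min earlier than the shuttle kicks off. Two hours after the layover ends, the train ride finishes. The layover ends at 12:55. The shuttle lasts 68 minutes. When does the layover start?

The train ride ends at 12:55 + 120 min = 14:55.
The shuttle ends at 14:55 + 173 min = 17:48.
The shuttle starts at 17:48 − 68 min = 16:40.
The train ride starts at 16:40 − 225 min = 12:55.
The layover starts at 12:55 − 53 min = 12:02.

12:02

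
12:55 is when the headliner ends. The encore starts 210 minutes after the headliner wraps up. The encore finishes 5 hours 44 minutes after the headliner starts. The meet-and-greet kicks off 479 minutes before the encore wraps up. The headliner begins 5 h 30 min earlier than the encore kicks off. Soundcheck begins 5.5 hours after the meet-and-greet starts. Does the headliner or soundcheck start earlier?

The encore starts at 12:55 + 210 min = 16:25.
The headliner starts at 16:25 − 330 min = 10:55.
The encore ends at 10:55 + 344 min = 16:39.
The meet-and-greet starts at 16:39 − 479 min = 08:40.
Soundcheck starts at 08:40 + 330 min = 14:10.
The headliner starts at 10:55 and soundcheck starts at 14:10, so the headliner is first.

the headliner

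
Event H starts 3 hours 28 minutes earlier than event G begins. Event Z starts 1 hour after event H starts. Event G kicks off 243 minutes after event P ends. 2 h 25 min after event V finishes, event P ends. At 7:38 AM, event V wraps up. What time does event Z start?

Event P ends at 7:38 AM + 145 min = 10:03 AM.
Event G starts at 10:03 AM + 243 min = 2:06 PM.
Event H starts at 2:06 PM − 208 min = 10:38 AM.
Event Z starts at 10:38 AM + 60 min = 11:38 AM.

11:38 AM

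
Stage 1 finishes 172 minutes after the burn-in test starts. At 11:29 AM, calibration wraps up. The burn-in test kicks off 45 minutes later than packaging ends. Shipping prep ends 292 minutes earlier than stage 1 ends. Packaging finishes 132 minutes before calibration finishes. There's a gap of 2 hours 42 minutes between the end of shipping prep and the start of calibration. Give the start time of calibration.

10:44 AM

Packaging ends at 11:29 AM − 132 min = 9:17 AM.
The burn-in test starts at 9:17 AM + 45 min = 10:02 AM.
Stage 1 ends at 10:02 AM + 172 min = 12:54 PM.
Shipping prep ends at 12:54 PM − 292 min = 8:02 AM.
Calibration starts at 8:02 AM + 162 min = 10:44 AM.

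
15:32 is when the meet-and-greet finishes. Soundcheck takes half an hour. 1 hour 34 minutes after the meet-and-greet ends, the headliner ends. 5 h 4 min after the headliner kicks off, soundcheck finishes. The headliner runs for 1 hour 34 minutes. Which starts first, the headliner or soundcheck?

the headliner

The headliner ends at 15:32 + 94 min = 17:06.
The headliner starts at 17:06 − 94 min = 15:32.
Soundcheck ends at 15:32 + 304 min = 20:36.
Soundcheck starts at 20:36 − 30 min = 20:06.
The headliner starts at 15:32 and soundcheck starts at 20:06, so the headliner is first.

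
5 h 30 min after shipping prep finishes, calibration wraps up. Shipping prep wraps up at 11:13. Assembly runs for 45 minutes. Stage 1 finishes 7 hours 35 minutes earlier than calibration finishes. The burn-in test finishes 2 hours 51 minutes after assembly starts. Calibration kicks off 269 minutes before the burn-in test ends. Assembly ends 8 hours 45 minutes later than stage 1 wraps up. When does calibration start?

15:30

Calibration ends at 11:13 + 330 min = 16:43.
Stage 1 ends at 16:43 − 455 min = 09:08.
Assembly ends at 09:08 + 525 min = 17:53.
Assembly starts at 17:53 − 45 min = 17:08.
The burn-in test ends at 17:08 + 171 min = 19:59.
Calibration starts at 19:59 − 269 min = 15:30.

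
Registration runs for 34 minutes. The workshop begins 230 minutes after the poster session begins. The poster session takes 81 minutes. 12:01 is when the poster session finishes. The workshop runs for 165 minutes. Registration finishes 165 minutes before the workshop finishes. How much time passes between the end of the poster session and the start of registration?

115 minutes

The poster session starts at 12:01 − 81 min = 10:40.
The workshop starts at 10:40 + 230 min = 14:30.
The workshop ends at 14:30 + 165 min = 17:15.
Registration ends at 17:15 − 165 min = 14:30.
Registration starts at 14:30 − 34 min = 13:56.
From 12:01 to 13:56 is 115 minutes.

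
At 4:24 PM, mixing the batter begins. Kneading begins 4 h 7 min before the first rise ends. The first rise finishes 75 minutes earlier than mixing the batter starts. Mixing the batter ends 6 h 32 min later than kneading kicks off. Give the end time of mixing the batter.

The first rise ends at 4:24 PM − 75 min = 3:09 PM.
Kneading starts at 3:09 PM − 247 min = 11:02 AM.
Mixing the batter ends at 11:02 AM + 392 min = 5:34 PM.

5:34 PM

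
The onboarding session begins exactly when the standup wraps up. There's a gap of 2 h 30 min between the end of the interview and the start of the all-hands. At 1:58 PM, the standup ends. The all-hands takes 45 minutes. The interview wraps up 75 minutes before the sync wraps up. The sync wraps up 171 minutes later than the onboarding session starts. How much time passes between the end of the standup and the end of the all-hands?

4 h 51 min

The onboarding session starts at 1:58 PM.
The sync ends at 1:58 PM + 171 min = 4:49 PM.
The interview ends at 4:49 PM − 75 min = 3:34 PM.
The all-hands starts at 3:34 PM + 150 min = 6:04 PM.
The all-hands ends at 6:04 PM + 45 min = 6:49 PM.
From 1:58 PM to 6:49 PM is 4 h 51 min.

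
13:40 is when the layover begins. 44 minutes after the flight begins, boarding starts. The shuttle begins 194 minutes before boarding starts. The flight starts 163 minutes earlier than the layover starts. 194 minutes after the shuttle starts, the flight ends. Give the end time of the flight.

The flight starts at 13:40 − 163 min = 10:57.
Boarding starts at 10:57 + 44 min = 11:41.
The shuttle starts at 11:41 − 194 min = 08:27.
The flight ends at 08:27 + 194 min = 11:41.

11:41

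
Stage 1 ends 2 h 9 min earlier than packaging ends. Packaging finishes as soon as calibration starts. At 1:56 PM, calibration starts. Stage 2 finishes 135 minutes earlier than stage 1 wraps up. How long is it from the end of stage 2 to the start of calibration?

Packaging ends at 1:56 PM.
Stage 1 ends at 1:56 PM − 129 min = 11:47 AM.
Stage 2 ends at 11:47 AM − 135 min = 9:32 AM.
From 9:32 AM to 1:56 PM is 264 minutes.

264 minutes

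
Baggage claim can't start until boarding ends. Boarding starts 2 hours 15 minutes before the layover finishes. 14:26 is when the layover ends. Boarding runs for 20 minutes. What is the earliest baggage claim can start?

12:31

Boarding starts at 14:26 − 135 min = 12:11.
Boarding ends at 12:11 + 20 min = 12:31.
Baggage claim is bounded by boarding, so the earliest it can start is 12:31.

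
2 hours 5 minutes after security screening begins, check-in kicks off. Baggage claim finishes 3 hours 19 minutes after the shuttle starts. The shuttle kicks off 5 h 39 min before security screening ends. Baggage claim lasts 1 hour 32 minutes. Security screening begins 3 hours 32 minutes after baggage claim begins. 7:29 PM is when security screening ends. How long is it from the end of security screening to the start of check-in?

The shuttle starts at 7:29 PM − 339 min = 1:50 PM.
Baggage claim ends at 1:50 PM + 199 min = 5:09 PM.
Baggage claim starts at 5:09 PM − 92 min = 3:37 PM.
Security screening starts at 3:37 PM + 212 min = 7:09 PM.
Check-in starts at 7:09 PM + 125 min = 9:14 PM.
From 7:29 PM to 9:14 PM is 1 h 45 min.

1 h 45 min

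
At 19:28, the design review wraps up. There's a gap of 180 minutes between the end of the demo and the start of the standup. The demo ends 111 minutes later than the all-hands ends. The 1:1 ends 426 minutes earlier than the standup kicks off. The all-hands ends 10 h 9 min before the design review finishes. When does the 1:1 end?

07:04

The all-hands ends at 19:28 − 609 min = 09:19.
The demo ends at 09:19 + 111 min = 11:10.
The standup starts at 11:10 + 180 min = 14:10.
The 1:1 ends at 14:10 − 426 min = 07:04.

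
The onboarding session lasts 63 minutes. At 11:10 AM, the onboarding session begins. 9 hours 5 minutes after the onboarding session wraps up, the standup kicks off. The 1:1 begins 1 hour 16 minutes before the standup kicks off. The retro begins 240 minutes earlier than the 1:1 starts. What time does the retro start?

4:02 PM

The onboarding session ends at 11:10 AM + 63 min = 12:13 PM.
The standup starts at 12:13 PM + 545 min = 9:18 PM.
The 1:1 starts at 9:18 PM − 76 min = 8:02 PM.
The retro starts at 8:02 PM − 240 min = 4:02 PM.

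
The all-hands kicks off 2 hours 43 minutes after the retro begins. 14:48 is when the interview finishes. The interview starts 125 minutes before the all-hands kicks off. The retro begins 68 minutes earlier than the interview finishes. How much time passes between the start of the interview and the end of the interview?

half an hour

The retro starts at 14:48 − 68 min = 13:40.
The all-hands starts at 13:40 + 163 min = 16:23.
The interview starts at 16:23 − 125 min = 14:18.
From 14:18 to 14:48 is half an hour.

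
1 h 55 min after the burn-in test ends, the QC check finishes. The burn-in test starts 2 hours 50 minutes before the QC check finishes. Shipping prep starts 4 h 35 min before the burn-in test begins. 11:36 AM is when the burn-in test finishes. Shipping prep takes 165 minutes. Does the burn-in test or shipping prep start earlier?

shipping prep

The QC check ends at 11:36 AM + 115 min = 1:31 PM.
The burn-in test starts at 1:31 PM − 170 min = 10:41 AM.
Shipping prep starts at 10:41 AM − 275 min = 6:06 AM.
The burn-in test starts at 10:41 AM and shipping prep starts at 6:06 AM, so shipping prep is first.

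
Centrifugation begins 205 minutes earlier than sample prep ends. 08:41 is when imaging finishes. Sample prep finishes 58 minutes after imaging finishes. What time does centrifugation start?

Sample prep ends at 08:41 + 58 min = 09:39.
Centrifugation starts at 09:39 − 205 min = 06:14.

06:14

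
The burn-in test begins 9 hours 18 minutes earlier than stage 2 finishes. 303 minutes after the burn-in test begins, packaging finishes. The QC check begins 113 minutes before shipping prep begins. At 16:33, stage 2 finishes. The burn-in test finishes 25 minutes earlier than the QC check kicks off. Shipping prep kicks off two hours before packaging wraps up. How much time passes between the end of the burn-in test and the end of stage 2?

8 hours 33 minutes

The burn-in test starts at 16:33 − 558 min = 07:15.
Packaging ends at 07:15 + 303 min = 12:18.
Shipping prep starts at 12:18 − 120 min = 10:18.
The QC check starts at 10:18 − 113 min = 08:25.
The burn-in test ends at 08:25 − 25 min = 08:00.
From 08:00 to 16:33 is 8 hours 33 minutes.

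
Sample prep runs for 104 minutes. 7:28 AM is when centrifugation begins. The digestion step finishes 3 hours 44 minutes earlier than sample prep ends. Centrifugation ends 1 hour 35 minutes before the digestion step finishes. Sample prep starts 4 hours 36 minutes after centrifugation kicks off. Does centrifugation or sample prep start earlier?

centrifugation

Sample prep starts at 7:28 AM + 276 min = 12:04 PM.
Centrifugation starts at 7:28 AM and sample prep starts at 12:04 PM, so centrifugation is first.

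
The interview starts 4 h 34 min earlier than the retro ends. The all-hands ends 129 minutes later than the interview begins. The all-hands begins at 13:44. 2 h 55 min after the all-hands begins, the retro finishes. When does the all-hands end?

The retro ends at 13:44 + 175 min = 16:39.
The interview starts at 16:39 − 274 min = 12:05.
The all-hands ends at 12:05 + 129 min = 14:14.

14:14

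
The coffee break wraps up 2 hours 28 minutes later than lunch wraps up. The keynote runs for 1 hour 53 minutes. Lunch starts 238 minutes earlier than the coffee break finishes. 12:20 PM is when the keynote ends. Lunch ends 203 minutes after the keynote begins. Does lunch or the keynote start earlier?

the keynote

The keynote starts at 12:20 PM − 113 min = 10:27 AM.
Lunch ends at 10:27 AM + 203 min = 1:50 PM.
The coffee break ends at 1:50 PM + 148 min = 4:18 PM.
Lunch starts at 4:18 PM − 238 min = 12:20 PM.
Lunch starts at 12:20 PM and the keynote starts at 10:27 AM, so the keynote is first.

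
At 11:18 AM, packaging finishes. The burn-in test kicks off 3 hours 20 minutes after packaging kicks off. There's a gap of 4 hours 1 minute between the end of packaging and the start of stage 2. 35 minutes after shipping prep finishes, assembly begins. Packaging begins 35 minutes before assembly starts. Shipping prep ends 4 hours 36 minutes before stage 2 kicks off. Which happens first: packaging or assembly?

packaging

Stage 2 starts at 11:18 AM + 241 min = 3:19 PM.
Shipping prep ends at 3:19 PM − 276 min = 10:43 AM.
Assembly starts at 10:43 AM + 35 min = 11:18 AM.
Packaging starts at 11:18 AM − 35 min = 10:43 AM.
Packaging starts at 10:43 AM and assembly starts at 11:18 AM, so packaging is first.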